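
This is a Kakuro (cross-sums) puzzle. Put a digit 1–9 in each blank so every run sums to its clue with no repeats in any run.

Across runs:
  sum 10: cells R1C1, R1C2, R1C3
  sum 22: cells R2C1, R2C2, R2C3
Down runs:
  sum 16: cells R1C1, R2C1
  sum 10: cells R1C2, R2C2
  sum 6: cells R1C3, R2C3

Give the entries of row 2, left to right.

9 8 5

16 in 2 cells must be {7,9}.
The 10 across and the 16 down share only 7, so R1C1 = 7.
R2C1 = 16 − 7 = 9 completes the 16 down.
Given what's placed, R2C3 must be 5 to fit the 22 across and 6 down.
R1C3 = 6 − 5 = 1 completes the 6 down.
R2C2 = 22 − 14 = 8 completes the 22 across.
R1C2 = 10 − 8 = 2 completes the 10 across.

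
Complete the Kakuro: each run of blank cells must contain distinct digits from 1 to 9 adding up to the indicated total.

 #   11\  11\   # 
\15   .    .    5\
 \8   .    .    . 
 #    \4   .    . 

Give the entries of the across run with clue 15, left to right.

8, 7

4 in 2 cells must be {1,3}.
Nothing is forced directly, so branch on R3C2, whose candidates are 1 or 3. If R3C2 = 1: that forces R3C3 = 3, R2C3 = 2, R2C1 = 5, after which R2C2 would have to be in {1} for the 8 across but in {2,3,4,6,7,8} for the 11 down — contradiction. So R3C2 = 3.
R3C3 = 4 − 3 = 1 completes the 4 across.
R2C3 = 5 − 1 = 4 completes the 5 down.
R2C1 = 3: the only remaining digit allowed by both the 8 across and the 11 down.
R2C2 = 8 − 7 = 1 completes the 8 across.
R1C1 = 11 − 3 = 8 completes the 11 down.
R1C2 = 15 − 8 = 7 completes the 15 across.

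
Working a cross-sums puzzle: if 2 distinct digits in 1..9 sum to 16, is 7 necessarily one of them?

The only way to make 16 from 2 distinct digits is {7,9}, which contains 7.

Yes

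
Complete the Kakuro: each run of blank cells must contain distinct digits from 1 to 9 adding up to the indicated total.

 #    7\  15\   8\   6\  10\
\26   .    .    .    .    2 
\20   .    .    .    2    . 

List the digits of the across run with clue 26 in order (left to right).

R1C4 = 6 − 2 = 4 completes the 6 down.
R2C5 = 10 − 2 = 8 completes the 10 down.
R2C2 = 6: the only remaining digit allowed by both the 20 across and the 15 down.
R1C2 = 15 − 6 = 9 completes the 15 down.
No cell is forced outright now. R2C1 can only be 1 or 3 (the digits allowed by both its 20 across and its 7 down). If R2C1 = 3: then R1C1 would have to be in {3,5,6,8} for the 26 across but in {4} for the 7 down — contradiction. So R2C1 = 1.
R1C1 = 7 − 1 = 6 completes the 7 down.
R1C3 = 26 − 21 = 5 completes the 26 across.
R2C3 = 20 − 17 = 3 completes the 20 across.

6 9 5 4 2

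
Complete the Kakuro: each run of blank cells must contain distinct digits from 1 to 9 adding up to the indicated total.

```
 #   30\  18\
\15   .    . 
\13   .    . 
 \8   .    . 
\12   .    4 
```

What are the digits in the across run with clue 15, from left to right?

30 in 4 cells must be {6,7,8,9}.
R4C1 = 12 − 4 = 8 completes the 12 across.
No cell is forced outright now. R2C1 can only be 6 or 7 or 9 (the digits allowed by both its 13 across and its 30 down). If R2C1 = 7: that forces R2C2 = 6, R3C1 = 6, after which R3C2 would have to be in {2} for the 8 across but in {1,3,5,7} for the 18 down — contradiction. If R2C1 = 9: then R2C2 would have to be in {4} for the 13 across but in {1,2,3,5,6,7,8,9} for the 18 down — contradiction. So R2C1 = 6.
R2C2 = 13 − 6 = 7 completes the 13 across.
R3C1 = 7: the only remaining digit allowed by both the 8 across and the 30 down.
R3C2 = 8 − 7 = 1 completes the 8 across.
R1C1 = 30 − 21 = 9 completes the 30 down.
R1C2 = 15 − 9 = 6 completes the 15 across.

9, 6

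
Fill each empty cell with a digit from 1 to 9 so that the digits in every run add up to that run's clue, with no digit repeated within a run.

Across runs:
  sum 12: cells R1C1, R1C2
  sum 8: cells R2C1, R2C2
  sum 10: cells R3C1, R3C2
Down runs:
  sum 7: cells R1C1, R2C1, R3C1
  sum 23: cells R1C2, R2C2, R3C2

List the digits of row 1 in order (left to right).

4 8

7 in 3 cells must be {1,2,4}; 23 in 3 cells must be {6,8,9}.
The 12 across and the 7 down share only 4, so R1C1 = 4.
R1C2 = 12 − 4 = 8 completes the 12 across.
Given what's placed, R2C2 must be 6 to fit the 8 across and 23 down.
R3C2 = 23 − 14 = 9 completes the 23 down.
R2C1 = 8 − 6 = 2 completes the 8 across.
R3C1 = 10 − 9 = 1 completes the 10 across.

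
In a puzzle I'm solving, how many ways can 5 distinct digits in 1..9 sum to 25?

5 distinct digits from 1–9 sum between 15 and 35.

12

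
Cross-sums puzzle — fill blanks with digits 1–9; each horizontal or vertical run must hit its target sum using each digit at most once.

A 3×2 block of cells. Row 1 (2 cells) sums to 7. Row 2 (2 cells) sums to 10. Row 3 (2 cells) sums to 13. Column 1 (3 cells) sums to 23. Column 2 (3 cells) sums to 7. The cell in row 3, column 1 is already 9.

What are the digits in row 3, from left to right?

9 4

23 in 3 cells must be {6,8,9}; 7 in 3 cells must be {1,2,4}.
(1,1) = 6: the only remaining digit allowed by both the 7 across and the 23 down.
(1,2) = 7 − 6 = 1 completes the 7 across.
(2,1) = 23 − 15 = 8 completes the 23 down.
(2,2) = 10 − 8 = 2 completes the 10 across.
(3,2) = 13 − 9 = 4 completes the 13 across.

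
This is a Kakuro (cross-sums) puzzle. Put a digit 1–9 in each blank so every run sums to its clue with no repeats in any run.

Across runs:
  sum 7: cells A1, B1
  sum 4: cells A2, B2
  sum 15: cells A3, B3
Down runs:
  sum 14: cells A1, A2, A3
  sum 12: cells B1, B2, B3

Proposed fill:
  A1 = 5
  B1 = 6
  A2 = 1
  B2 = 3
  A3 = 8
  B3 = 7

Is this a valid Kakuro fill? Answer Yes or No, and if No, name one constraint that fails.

No — the down run B1–B3 sums to 16, not 12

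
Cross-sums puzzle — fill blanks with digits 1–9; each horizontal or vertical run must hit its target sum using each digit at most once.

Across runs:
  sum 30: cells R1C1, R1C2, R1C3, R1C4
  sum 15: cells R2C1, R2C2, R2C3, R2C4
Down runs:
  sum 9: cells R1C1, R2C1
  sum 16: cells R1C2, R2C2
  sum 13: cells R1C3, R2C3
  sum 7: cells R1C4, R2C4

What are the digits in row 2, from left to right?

30 in 4 cells must be {6,7,8,9}; 16 in 2 cells must be {7,9}.
Only 6 fits R1C4 under both its across sum 30 and down sum 7.
R2C4 = 7 − 6 = 1 completes the 7 down.
Nothing is forced directly, so branch on R1C1, whose candidates are 7 or 8. If R1C1 = 8: then R2C1 would have to be in {2,3,4,5,6,7,8,9} for the 15 across but in {1} for the 9 down — contradiction. So R1C1 = 7.
R1C2 = 9: the only remaining digit allowed by both the 30 across and the 16 down.
R1C3 = 30 − 22 = 8 completes the 30 across.
R2C1 = 9 − 7 = 2 completes the 9 down.
R2C2 = 16 − 9 = 7 completes the 16 down.
R2C3 = 15 − 10 = 5 completes the 15 across.

2 7 5 1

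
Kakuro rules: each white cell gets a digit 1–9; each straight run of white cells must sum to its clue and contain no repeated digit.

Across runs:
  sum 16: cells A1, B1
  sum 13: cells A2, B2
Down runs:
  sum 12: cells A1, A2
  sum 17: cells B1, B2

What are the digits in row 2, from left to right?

16 in 2 cells must be {7,9}; 17 in 2 cells must be {8,9}.
The 16 across and the 17 down share only 9, so B1 = 9.
B2 = 17 − 9 = 8 completes the 17 down.
A1 = 16 − 9 = 7 completes the 16 across.
A2 = 13 − 8 = 5 completes the 13 across.

5 8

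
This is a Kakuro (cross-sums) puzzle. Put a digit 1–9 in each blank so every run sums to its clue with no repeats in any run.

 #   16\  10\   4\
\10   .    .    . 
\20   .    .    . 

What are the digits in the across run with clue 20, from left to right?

9 8 3

16 in 2 cells must be {7,9}; 4 in 2 cells must be {1,3}.
The 10 across and the 16 down share only 7, so R1C1 = 7.
Given what's placed, R1C3 must be 1 to fit the 10 across and 4 down.
R2C1 = 16 − 7 = 9 completes the 16 down.
R2C3 = 4 − 1 = 3 completes the 4 down.
R1C2 = 10 − 8 = 2 completes the 10 across.
R2C2 = 20 − 12 = 8 completes the 20 across.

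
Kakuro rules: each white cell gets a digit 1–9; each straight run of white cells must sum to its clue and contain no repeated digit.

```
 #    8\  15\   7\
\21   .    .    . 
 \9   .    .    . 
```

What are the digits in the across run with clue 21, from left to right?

The 9 across and the 15 down share only 6, so R2C2 = 6.
R1C2 = 15 − 6 = 9 completes the 15 down.
Nothing is forced directly, so branch on R1C1, whose candidates are 5 or 7. If R1C1 = 5: then R1C3 would have to be in {7} for the 21 across but in {1,2,3,4,5,6} for the 7 down — contradiction. So R1C1 = 7.
R1C3 = 21 − 16 = 5 completes the 21 across.
R2C1 = 8 − 7 = 1 completes the 8 down.
R2C3 = 9 − 7 = 2 completes the 9 across.

7 9 5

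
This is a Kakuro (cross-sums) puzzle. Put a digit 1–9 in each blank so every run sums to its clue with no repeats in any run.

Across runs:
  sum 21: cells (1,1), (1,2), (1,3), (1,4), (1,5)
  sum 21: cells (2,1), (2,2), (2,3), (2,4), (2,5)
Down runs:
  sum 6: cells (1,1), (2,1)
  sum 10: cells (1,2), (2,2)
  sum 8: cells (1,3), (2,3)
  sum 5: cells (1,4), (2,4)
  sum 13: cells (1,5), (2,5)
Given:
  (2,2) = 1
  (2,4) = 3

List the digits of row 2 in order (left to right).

2, 1, 7, 3, 8

(1,2) = 10 − 1 = 9 completes the 10 down.
(1,4) = 5 − 3 = 2 completes the 5 down.
Nothing is forced directly, so branch on (2,1), whose candidates are 2 or 4 or 5. If (2,1) = 4: then (1,1) would have to be in {1,3,4,5,6} for the 21 across but in {2} for the 6 down — contradiction. If (2,1) = 5: that forces (1,1) = 1, after which (2,3) would have to be in {4,8} for the 21 across but in {1,2,3,5,6,7} for the 8 down — contradiction. So (2,1) = 2.
(1,1) = 6 − 2 = 4 completes the 6 down.
(1,5) = 5: the only remaining digit allowed by both the 21 across and the 13 down.
(2,5) = 13 − 5 = 8 completes the 13 down.
(1,3) = 21 − 20 = 1 completes the 21 across.
(2,3) = 21 − 14 = 7 completes the 21 across.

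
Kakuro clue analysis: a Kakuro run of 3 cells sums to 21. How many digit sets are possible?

3 distinct digits from 1–9 sum between 6 and 24.
Enumerating: {4,8,9}, {5,7,9}, {6,7,8}.

3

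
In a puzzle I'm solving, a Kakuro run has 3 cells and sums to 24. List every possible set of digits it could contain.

{7,8,9}

3 distinct digits from 1–9 sum between 6 and 24.
Only one set works: {7,8,9}.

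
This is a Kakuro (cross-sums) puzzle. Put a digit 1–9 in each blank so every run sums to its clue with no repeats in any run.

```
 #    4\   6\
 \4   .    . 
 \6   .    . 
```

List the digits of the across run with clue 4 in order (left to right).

3 1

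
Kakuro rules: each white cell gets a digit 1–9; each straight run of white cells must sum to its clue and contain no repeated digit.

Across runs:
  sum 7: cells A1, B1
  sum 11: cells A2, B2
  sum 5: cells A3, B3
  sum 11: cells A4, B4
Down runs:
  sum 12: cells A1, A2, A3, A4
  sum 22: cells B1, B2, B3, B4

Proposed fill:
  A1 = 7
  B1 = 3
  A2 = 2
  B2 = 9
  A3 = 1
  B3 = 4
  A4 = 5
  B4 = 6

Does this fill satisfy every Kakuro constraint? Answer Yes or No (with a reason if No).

No — the down run A1–A4 sums to 15, not 12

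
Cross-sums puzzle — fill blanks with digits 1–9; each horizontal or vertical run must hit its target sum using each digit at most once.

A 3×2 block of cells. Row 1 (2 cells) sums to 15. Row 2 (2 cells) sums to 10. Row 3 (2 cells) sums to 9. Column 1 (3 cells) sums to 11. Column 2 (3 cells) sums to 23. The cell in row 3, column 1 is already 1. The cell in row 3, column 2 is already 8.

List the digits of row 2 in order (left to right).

4, 6

23 in 3 cells must be {6,8,9}.
Nothing is forced directly, so branch on (1,2), whose candidates are 6 or 9. If (1,2) = 6: then (1,1) would have to be in {9} for the 15 across but in {2,3,4,6,7,8} for the 11 down — contradiction. So (1,2) = 9.
(1,1) = 15 − 9 = 6 completes the 15 across.
(2,1) = 11 − 7 = 4 completes the 11 down.
(2,2) = 10 − 4 = 6 completes the 10 across.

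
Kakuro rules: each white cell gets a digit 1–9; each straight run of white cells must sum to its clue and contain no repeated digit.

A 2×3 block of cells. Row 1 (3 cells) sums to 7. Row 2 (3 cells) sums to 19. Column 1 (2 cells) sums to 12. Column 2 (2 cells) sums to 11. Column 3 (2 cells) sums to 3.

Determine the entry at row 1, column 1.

4

7 in 3 cells must be {1,2,4}; 3 in 2 cells must be {1,2}.
The 7 across and the 12 down share only 4, so (1,1) = 4.
Given what's placed, (1,2) must be 2 to fit the 7 across and 11 down.
(1,3) = 7 − 6 = 1 completes the 7 across.
(2,1) = 12 − 4 = 8 completes the 12 down.
(2,2) = 11 − 2 = 9 completes the 11 down.
(2,3) = 19 − 17 = 2 completes the 19 across.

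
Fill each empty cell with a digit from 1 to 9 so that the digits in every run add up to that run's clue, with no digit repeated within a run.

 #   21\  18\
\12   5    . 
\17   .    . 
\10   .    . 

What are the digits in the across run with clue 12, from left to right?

17 in 2 cells must be {8,9}.
R1C2 = 12 − 5 = 7 completes the 12 across.
Given what's placed, R2C1 must be 9 to fit the 17 across and 21 down.
R2C2 = 17 − 9 = 8 completes the 17 across.
R3C1 = 21 − 14 = 7 completes the 21 down.
R3C2 = 10 − 7 = 3 completes the 10 across.

5 7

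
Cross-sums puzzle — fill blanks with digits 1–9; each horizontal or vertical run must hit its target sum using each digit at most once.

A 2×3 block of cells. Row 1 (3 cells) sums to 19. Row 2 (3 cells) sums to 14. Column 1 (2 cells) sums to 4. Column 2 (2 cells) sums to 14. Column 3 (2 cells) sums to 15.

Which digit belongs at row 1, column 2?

9

4 in 2 cells must be {1,3}.
The 19 across and the 4 down share only 3, so (1,1) = 3.
Given what's placed, (1,2) must be 9 to fit the 19 across and 14 down.
(1,3) = 19 − 12 = 7 completes the 19 across.
(2,1) = 4 − 3 = 1 completes the 4 down.
(2,2) = 14 − 9 = 5 completes the 14 down.
(2,3) = 14 − 6 = 8 completes the 14 across.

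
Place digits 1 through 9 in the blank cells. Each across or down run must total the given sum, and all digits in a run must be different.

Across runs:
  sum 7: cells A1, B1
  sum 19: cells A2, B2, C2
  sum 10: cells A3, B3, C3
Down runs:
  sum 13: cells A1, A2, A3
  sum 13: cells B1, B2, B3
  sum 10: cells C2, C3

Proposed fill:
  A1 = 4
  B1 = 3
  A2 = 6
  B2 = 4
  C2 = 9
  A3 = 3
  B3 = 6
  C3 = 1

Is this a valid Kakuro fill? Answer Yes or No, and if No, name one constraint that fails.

Across: 4+3=7; 6+4+9=19; 3+6+1=10. Down: 4+6+3=13; 3+4+6=13; 9+1=10. No digit repeats within any run.

Yes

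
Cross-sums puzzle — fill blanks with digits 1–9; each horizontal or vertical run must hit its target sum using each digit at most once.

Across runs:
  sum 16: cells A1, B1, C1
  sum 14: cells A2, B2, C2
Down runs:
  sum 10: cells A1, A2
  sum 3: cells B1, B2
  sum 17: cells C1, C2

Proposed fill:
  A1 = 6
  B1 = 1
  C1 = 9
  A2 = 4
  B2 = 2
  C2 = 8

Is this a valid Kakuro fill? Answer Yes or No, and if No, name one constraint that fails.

Across: 6+1+9=16; 4+2+8=14. Down: 6+4=10; 1+2=3; 9+8=17. No digit repeats within any run.

Yes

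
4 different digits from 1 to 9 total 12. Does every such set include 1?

Yes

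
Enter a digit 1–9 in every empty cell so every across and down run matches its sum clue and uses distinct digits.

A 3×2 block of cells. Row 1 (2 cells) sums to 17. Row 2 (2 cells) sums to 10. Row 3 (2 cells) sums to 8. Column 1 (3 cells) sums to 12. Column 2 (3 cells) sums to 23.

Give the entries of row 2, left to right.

17 in 2 cells must be {8,9}; 23 in 3 cells must be {6,8,9}.
The 8 across and the 23 down share only 6, so (3,2) = 6.
(3,1) = 8 − 6 = 2 completes the 8 across.
Given what's placed, (1,1) must be 9 to fit the 17 across and 12 down.
(1,2) = 17 − 9 = 8 completes the 17 across.
(2,1) = 12 − 11 = 1 completes the 12 down.
(2,2) = 10 − 1 = 9 completes the 10 across.

1, 9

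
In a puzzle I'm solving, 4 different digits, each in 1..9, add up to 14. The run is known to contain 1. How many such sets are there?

4 distinct digits from 1–9 sum between 10 and 30.
Keeping only sets containing 1.
Enumerating: {1,2,3,8}, {1,2,4,7}, {1,2,5,6}, {1,3,4,6}.

4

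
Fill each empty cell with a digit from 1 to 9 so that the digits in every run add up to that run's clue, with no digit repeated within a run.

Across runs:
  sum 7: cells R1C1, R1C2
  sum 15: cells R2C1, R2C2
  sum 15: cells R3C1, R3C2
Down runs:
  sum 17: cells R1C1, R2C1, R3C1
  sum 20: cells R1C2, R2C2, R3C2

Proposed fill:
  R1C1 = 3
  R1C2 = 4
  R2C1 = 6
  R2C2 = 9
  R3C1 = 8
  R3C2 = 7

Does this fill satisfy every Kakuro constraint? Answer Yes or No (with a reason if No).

Across: 3+4=7; 6+9=15; 8+7=15. Down: 3+6+8=17; 4+9+7=20. No digit repeats within any run.

Yes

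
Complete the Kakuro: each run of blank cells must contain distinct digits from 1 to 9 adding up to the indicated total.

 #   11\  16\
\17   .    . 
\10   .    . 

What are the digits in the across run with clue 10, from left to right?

17 in 2 cells must be {8,9}; 16 in 2 cells must be {7,9}.
The 17 across and the 16 down share only 9, so R1C2 = 9.
R2C2 = 16 − 9 = 7 completes the 16 down.
R1C1 = 17 − 9 = 8 completes the 17 across.
R2C1 = 10 − 7 = 3 completes the 10 across.

3, 7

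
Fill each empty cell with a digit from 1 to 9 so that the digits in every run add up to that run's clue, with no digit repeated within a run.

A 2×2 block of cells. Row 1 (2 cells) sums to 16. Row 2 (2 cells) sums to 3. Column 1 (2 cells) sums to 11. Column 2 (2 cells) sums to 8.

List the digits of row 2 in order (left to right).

16 in 2 cells must be {7,9}; 3 in 2 cells must be {1,2}.
The 16 across and the 8 down share only 7, so (1,2) = 7.
The 3 across and the 11 down share only 2, so (2,1) = 2.
(2,2) = 3 − 2 = 1 completes the 3 across.
(1,1) = 16 − 7 = 9 completes the 16 across.

2, 1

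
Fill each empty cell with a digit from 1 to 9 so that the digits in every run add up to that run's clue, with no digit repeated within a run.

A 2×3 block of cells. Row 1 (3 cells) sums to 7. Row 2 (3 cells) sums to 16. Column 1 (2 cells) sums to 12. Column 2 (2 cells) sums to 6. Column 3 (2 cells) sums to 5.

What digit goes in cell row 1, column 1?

7 in 3 cells must be {1,2,4}.
The 7 across and the 12 down share only 4, so (1,1) = 4.
(2,1) = 12 − 4 = 8 completes the 12 down.
Nothing is forced directly, so branch on (1,2), whose candidates are 1 or 2. If (1,2) = 2: that forces (1,3) = 1, after which (2,2) would have to be in {1,2,3,5,6,7} for the 16 across but in {4} for the 6 down — contradiction. So (1,2) = 1.
(1,3) = 7 − 5 = 2 completes the 7 across.
(2,2) = 6 − 1 = 5 completes the 6 down.
(2,3) = 16 − 13 = 3 completes the 16 across.

4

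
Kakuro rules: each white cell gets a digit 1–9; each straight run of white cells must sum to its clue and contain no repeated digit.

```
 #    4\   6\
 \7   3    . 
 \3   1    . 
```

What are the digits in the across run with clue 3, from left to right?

3 in 2 cells must be {1,2}; 4 in 2 cells must be {1,3}.
R1C2 = 7 − 3 = 4 completes the 7 across.
R2C2 = 3 − 1 = 2 completes the 3 across.

1 2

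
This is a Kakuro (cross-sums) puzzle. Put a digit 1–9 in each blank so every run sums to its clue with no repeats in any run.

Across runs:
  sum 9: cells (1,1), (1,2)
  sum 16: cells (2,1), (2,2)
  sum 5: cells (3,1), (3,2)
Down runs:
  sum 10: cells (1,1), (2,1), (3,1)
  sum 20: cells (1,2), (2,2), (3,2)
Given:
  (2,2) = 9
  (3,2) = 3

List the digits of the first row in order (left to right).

16 in 2 cells must be {7,9}.
(1,2) = 20 − 12 = 8 completes the 20 down.
(2,1) = 16 − 9 = 7 completes the 16 across.
(3,1) = 5 − 3 = 2 completes the 5 across.
(1,1) = 9 − 8 = 1 completes the 9 across.

1 8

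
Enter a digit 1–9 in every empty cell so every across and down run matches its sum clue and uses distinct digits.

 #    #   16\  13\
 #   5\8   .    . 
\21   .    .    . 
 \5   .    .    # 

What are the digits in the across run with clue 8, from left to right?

3 5

The 21 across and the 5 down share only 4, so R2C1 = 4.
R3C1 = 5 − 4 = 1 completes the 5 down.
R3C2 = 5 − 1 = 4 completes the 5 across.
R2C2 = 9: the only remaining digit allowed by both the 21 across and the 16 down.
R2C3 = 21 − 13 = 8 completes the 21 across.
R1C2 = 16 − 13 = 3 completes the 16 down.
R1C3 = 8 − 3 = 5 completes the 8 across.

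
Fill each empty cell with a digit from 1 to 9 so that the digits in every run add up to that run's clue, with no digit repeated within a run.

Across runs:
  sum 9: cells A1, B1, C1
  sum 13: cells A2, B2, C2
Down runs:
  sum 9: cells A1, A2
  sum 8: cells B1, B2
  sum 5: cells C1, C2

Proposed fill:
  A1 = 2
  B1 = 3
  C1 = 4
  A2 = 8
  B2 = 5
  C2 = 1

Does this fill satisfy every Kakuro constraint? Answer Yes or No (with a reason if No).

No — the across run A2–C2 sums to 14, not 13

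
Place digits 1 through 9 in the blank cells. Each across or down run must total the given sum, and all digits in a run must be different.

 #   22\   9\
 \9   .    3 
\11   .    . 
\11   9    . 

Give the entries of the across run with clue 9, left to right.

6 3

R1C1 = 9 − 3 = 6 completes the 9 across.
R2C1 = 22 − 15 = 7 completes the 22 down.
R2C2 = 11 − 7 = 4 completes the 11 across.
R3C2 = 11 − 9 = 2 completes the 11 across.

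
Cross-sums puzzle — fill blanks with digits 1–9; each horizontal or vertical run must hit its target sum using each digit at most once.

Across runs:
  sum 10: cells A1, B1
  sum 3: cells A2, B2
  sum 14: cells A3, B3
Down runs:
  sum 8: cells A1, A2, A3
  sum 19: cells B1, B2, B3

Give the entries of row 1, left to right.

3 in 2 cells must be {1,2}.
The 3 across and the 19 down share only 2, so B2 = 2.
The 14 across and the 8 down share only 5, so A3 = 5.
B3 = 14 − 5 = 9 completes the 14 across.
B1 = 19 − 11 = 8 completes the 19 down.
A2 = 3 − 2 = 1 completes the 3 across.
A1 = 10 − 8 = 2 completes the 10 across.

2 8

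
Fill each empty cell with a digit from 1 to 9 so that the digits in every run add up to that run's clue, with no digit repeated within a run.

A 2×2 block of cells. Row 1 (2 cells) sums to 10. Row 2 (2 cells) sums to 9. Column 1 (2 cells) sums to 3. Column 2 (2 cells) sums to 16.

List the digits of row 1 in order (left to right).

3 in 2 cells must be {1,2}; 16 in 2 cells must be {7,9}.
The 9 across and the 16 down share only 7, so (2,2) = 7.
(1,2) = 16 − 7 = 9 completes the 16 down.
(2,1) = 9 − 7 = 2 completes the 9 across.
(1,1) = 10 − 9 = 1 completes the 10 across.

1 9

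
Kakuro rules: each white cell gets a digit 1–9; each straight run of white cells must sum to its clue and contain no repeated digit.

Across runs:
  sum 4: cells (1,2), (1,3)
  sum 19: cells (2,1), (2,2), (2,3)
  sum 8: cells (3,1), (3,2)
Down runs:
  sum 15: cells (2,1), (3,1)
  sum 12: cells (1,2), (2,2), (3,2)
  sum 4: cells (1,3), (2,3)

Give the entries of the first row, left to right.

4 in 2 cells must be {1,3}.
The 19 across and the 4 down share only 3, so (2,3) = 3.
(1,3) = 4 − 3 = 1 completes the 4 down.
(1,2) = 4 − 1 = 3 completes the 4 across.
(2,2) = 7: the only remaining digit allowed by both the 19 across and the 12 down.
(3,2) = 12 − 10 = 2 completes the 12 down.
(2,1) = 19 − 10 = 9 completes the 19 across.
(3,1) = 8 − 2 = 6 completes the 8 across.

3 1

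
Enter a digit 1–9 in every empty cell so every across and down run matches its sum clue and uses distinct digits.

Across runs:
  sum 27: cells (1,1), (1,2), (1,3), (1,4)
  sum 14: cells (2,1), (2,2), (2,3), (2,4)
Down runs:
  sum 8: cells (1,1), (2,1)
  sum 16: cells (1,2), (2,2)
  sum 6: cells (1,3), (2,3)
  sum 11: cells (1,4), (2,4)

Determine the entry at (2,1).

16 in 2 cells must be {7,9}.
Only 7 fits (2,2) under both its across sum 14 and down sum 16.
(1,2) = 16 − 7 = 9 completes the 16 down.
Nothing is forced directly, so branch on (2,4), whose candidates are 2 or 4. If (2,4) = 2: then (1,4) would have to be in {3,4,5,6,7,8} for the 27 across but in {9} for the 11 down — contradiction. So (2,4) = 4.
(1,4) = 11 − 4 = 7 completes the 11 down.
(1,3) = 5: the only remaining digit allowed by both the 27 across and the 6 down.
(2,3) = 6 − 5 = 1 completes the 6 down.
(1,1) = 27 − 21 = 6 completes the 27 across.
(2,1) = 14 − 12 = 2 completes the 14 across.

2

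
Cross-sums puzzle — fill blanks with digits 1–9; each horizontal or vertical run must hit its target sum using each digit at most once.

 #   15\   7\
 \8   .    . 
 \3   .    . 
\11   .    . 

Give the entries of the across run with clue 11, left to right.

3 in 2 cells must be {1,2}; 7 in 3 cells must be {1,2,4}.
Nothing is forced directly, so branch on R3C2, whose candidates are 2 or 4. If R3C2 = 2: that forces R1C2 = 1, after which R2C2 would have to be in {1,2} for the 3 across but in {4} for the 7 down — contradiction. So R3C2 = 4.
R3C1 = 11 − 4 = 7 completes the 11 across.
Given what's placed, R2C1 must be 2 to fit the 3 across and 15 down.
R2C2 = 3 − 2 = 1 completes the 3 across.
R1C1 = 15 − 9 = 6 completes the 15 down.
R1C2 = 8 − 6 = 2 completes the 8 across.

7, 4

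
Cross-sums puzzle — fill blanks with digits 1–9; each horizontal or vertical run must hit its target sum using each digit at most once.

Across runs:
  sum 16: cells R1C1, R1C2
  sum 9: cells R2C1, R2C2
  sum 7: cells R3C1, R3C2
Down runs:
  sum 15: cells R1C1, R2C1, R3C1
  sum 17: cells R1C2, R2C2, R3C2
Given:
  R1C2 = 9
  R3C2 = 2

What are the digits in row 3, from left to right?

5 2

16 in 2 cells must be {7,9}.
R1C1 = 16 − 9 = 7 completes the 16 across.
R2C2 = 17 − 11 = 6 completes the 17 down.
R3C1 = 7 − 2 = 5 completes the 7 across.
R2C1 = 9 − 6 = 3 completes the 9 across.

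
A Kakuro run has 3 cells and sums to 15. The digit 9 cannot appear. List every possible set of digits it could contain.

3 distinct digits from 1–9 sum between 6 and 24.
Dropping sets that contain 9.

{1,6,8}; {2,5,8}; {2,6,7}; {3,4,8}; {3,5,7}; {4,5,6}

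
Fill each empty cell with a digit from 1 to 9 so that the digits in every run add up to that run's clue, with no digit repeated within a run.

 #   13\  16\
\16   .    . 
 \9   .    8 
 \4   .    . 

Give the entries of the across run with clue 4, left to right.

3 1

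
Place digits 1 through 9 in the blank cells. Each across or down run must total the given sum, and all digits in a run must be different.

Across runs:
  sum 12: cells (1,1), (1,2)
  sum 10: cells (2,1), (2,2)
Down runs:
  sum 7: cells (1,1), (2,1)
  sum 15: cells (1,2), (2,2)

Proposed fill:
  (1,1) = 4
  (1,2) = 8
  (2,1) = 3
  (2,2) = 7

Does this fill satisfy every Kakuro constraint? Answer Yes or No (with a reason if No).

Across: 4+8=12; 3+7=10. Down: 4+3=7; 8+7=15. No digit repeats within any run.

Yes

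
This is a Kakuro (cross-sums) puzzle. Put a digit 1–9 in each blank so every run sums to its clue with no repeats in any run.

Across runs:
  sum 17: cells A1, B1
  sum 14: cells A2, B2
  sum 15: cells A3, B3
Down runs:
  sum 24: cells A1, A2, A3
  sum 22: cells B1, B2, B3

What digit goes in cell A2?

17 in 2 cells must be {8,9}; 24 in 3 cells must be {7,8,9}.
Nothing is forced directly, so branch on A1, whose candidates are 8 or 9. If A1 = 9: that forces B1 = 8, A2 = 8, after which B2 would have to be in {6} for the 14 across but in {5,9} for the 22 down — contradiction. So A1 = 8.
B1 = 17 − 8 = 9 completes the 17 across.
Given what's placed, A2 must be 9 to fit the 14 across and 24 down.
B2 = 14 − 9 = 5 completes the 14 across.
A3 = 24 − 17 = 7 completes the 24 down.
B3 = 15 − 7 = 8 completes the 15 across.

9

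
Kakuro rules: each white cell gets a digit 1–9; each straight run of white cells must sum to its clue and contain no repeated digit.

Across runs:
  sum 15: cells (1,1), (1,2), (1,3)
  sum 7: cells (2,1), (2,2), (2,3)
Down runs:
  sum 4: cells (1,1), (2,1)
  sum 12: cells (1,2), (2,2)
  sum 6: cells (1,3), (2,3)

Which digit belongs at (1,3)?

7 in 3 cells must be {1,2,4}; 4 in 2 cells must be {1,3}.
The 7 across and the 4 down share only 1, so (2,1) = 1.
Given what's placed, (2,2) must be 4 to fit the 7 across and 12 down.
(2,3) = 7 − 5 = 2 completes the 7 across.
(1,1) = 4 − 1 = 3 completes the 4 down.
(1,2) = 12 − 4 = 8 completes the 12 down.
(1,3) = 15 − 11 = 4 completes the 15 across.

4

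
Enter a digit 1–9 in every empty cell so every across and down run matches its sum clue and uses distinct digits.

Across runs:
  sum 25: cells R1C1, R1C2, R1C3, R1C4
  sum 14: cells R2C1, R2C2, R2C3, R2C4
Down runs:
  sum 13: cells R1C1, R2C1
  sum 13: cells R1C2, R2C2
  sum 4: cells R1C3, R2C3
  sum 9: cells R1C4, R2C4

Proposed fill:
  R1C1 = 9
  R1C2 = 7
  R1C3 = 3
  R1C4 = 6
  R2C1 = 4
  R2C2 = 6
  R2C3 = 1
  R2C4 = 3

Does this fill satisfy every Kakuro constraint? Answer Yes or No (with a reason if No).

Across: 9+7+3+6=25; 4+6+1+3=14. Down: 9+4=13; 7+6=13; 3+1=4; 6+3=9. No digit repeats within any run.

Yes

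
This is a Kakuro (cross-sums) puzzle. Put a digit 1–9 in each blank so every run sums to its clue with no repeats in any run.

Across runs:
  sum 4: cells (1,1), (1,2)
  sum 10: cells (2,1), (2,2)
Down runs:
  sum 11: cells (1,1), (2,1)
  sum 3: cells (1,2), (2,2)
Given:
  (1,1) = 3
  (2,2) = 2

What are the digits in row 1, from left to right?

3 1

4 in 2 cells must be {1,3}; 3 in 2 cells must be {1,2}.
(1,2) = 4 − 3 = 1 completes the 4 across.
(2,1) = 10 − 2 = 8 completes the 10 across.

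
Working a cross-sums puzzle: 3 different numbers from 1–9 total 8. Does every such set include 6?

No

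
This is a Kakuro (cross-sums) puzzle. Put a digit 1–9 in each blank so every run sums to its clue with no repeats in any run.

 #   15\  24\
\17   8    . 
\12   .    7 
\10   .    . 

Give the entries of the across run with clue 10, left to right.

17 in 2 cells must be {8,9}; 24 in 3 cells must be {7,8,9}.
R1C2 = 17 − 8 = 9 completes the 17 across.
R2C1 = 12 − 7 = 5 completes the 12 across.
R3C1 = 15 − 13 = 2 completes the 15 down.
R3C2 = 10 − 2 = 8 completes the 10 across.

2 8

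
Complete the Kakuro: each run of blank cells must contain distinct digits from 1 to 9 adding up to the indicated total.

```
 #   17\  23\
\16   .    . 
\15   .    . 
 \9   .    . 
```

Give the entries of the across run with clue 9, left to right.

1 8

16 in 2 cells must be {7,9}; 23 in 3 cells must be {6,8,9}.
The 16 across and the 23 down share only 9, so R1C2 = 9.
R1C1 = 16 − 9 = 7 completes the 16 across.
Nothing is forced directly, so branch on R2C2, whose candidates are 6 or 8. If R2C2 = 8: then R2C1 would have to be in {7} for the 15 across but in {1,2,4,6,8,9} for the 17 down — contradiction. So R2C2 = 6.
R2C1 = 15 − 6 = 9 completes the 15 across.
R3C1 = 17 − 16 = 1 completes the 17 down.
R3C2 = 9 − 1 = 8 completes the 9 across.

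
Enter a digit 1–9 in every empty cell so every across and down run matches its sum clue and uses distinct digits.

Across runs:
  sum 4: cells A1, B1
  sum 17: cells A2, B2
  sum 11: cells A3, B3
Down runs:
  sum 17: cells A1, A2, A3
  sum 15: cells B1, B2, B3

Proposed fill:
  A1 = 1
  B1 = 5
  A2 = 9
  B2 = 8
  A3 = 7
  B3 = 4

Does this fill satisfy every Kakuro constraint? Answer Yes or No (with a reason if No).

No — the across run A1–B1 sums to 6, not 4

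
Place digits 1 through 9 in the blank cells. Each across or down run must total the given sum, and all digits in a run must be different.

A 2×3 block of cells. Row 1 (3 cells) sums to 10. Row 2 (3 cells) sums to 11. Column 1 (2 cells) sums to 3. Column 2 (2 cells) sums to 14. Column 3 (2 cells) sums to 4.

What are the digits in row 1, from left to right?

1, 6, 3

3 in 2 cells must be {1,2}; 4 in 2 cells must be {1,3}.
Nothing is forced directly, so branch on (1,2), whose candidates are 5 or 6. If (1,2) = 5: then (2,2) would have to be in {1,2,3,4,5,6,7,8} for the 11 across but in {9} for the 14 down — contradiction. So (1,2) = 6.
Given what's placed, (1,1) must be 1 to fit the 10 across and 3 down.
(1,3) = 10 − 7 = 3 completes the 10 across.
(2,1) = 3 − 1 = 2 completes the 3 down.
(2,2) = 14 − 6 = 8 completes the 14 down.
(2,3) = 11 − 10 = 1 completes the 11 across.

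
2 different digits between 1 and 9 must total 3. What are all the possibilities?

{1,2}

2 distinct digits from 1–9 sum between 3 and 17.
Only one set works: {1,2}.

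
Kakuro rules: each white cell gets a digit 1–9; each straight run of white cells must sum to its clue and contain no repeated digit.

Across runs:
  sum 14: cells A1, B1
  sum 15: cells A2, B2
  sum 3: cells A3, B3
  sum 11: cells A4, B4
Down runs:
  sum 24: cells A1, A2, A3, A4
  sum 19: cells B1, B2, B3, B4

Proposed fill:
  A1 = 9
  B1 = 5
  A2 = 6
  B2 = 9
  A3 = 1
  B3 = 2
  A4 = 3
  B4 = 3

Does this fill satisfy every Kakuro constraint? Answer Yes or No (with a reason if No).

No — the across run A4–B4 sums to 6, not 11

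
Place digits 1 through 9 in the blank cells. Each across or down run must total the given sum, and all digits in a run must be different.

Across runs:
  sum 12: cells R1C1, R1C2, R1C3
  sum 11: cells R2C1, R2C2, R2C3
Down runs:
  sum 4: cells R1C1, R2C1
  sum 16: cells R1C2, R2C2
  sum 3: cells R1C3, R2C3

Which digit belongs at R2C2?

7

4 in 2 cells must be {1,3}; 16 in 2 cells must be {7,9}; 3 in 2 cells must be {1,2}.
The 11 across and the 16 down share only 7, so R2C2 = 7.
Given what's placed, R2C3 must be 1 to fit the 11 across and 3 down.
R1C2 = 16 − 7 = 9 completes the 16 down.
R1C3 = 3 − 1 = 2 completes the 3 down.
R2C1 = 11 − 8 = 3 completes the 11 across.
R1C1 = 12 − 11 = 1 completes the 12 across.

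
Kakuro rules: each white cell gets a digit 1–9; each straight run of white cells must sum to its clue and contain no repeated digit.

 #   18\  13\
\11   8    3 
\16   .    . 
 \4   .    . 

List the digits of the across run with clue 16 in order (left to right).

16 in 2 cells must be {7,9}; 4 in 2 cells must be {1,3}.
Given what's placed, R2C2 must be 9 to fit the 16 across and 13 down.
R3C2 = 13 − 12 = 1 completes the 13 down.
R2C1 = 16 − 9 = 7 completes the 16 across.
R3C1 = 4 − 1 = 3 completes the 4 across.

7 9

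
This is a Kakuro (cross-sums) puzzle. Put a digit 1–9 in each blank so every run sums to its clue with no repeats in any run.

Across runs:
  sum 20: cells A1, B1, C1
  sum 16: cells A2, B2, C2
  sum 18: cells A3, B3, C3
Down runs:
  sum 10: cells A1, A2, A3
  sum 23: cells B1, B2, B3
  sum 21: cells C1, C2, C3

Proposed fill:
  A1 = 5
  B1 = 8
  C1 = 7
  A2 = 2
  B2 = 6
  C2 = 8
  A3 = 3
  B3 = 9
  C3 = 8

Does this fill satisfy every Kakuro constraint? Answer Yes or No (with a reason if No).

No — the down run C1–C3 sums to 23, not 21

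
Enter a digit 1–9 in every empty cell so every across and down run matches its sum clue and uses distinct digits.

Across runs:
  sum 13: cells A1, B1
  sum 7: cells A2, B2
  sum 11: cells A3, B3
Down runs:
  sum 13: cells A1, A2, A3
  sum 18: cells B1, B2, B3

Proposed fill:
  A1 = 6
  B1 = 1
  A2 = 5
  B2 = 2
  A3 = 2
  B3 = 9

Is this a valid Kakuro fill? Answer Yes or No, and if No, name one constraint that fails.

No — the across run A1–B1 sums to 7, not 13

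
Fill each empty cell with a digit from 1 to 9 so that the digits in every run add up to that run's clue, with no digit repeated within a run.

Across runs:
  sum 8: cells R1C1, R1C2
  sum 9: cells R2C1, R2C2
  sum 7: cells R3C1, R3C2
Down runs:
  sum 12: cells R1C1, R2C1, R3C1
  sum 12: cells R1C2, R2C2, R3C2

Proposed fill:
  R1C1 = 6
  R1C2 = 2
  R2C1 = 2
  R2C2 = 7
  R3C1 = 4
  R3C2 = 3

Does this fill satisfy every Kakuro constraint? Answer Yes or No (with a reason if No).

Across: 6+2=8; 2+7=9; 4+3=7. Down: 6+2+4=12; 2+7+3=12. No digit repeats within any run.

Yes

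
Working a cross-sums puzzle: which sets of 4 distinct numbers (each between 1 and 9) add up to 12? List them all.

4 distinct digits from 1–9 sum between 10 and 30.

{1,2,3,6}; {1,2,4,5}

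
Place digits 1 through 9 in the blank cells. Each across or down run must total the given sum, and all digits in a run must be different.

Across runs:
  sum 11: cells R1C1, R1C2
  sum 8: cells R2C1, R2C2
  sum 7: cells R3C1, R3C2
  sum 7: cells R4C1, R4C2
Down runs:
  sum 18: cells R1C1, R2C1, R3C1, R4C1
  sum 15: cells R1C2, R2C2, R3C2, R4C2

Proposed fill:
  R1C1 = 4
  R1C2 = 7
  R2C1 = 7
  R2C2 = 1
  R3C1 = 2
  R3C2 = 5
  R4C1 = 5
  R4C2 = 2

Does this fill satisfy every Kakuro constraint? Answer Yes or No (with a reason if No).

Across: 4+7=11; 7+1=8; 2+5=7; 5+2=7. Down: 4+7+2+5=18; 7+1+5+2=15. No digit repeats within any run.

Yes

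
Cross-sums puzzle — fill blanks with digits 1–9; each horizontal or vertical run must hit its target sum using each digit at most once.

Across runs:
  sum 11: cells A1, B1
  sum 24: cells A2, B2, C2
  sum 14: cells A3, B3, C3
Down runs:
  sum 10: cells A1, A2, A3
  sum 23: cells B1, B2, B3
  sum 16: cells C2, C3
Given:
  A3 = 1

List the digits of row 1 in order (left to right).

24 in 3 cells must be {7,8,9}; 23 in 3 cells must be {6,8,9}; 16 in 2 cells must be {7,9}.
A2 = 7: the only remaining digit allowed by both the 24 across and the 10 down.
C2 = 9: the only remaining digit allowed by both the 24 across and the 16 down.
C3 = 16 − 9 = 7 completes the 16 down.
A1 = 10 − 8 = 2 completes the 10 down.
B1 = 11 − 2 = 9 completes the 11 across.
B2 = 24 − 16 = 8 completes the 24 across.
B3 = 14 − 8 = 6 completes the 14 across.

2 9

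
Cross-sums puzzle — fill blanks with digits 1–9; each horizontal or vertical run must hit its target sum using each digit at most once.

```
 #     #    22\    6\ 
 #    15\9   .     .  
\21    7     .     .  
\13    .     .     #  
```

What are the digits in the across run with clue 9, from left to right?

8 1

Given what's placed, R2C3 must be 5 to fit the 21 across and 6 down.
R3C1 = 15 − 7 = 8 completes the 15 down.
R3C2 = 13 − 8 = 5 completes the 13 across.
Given what's placed, R1C2 must be 8 to fit the 9 across and 22 down.
R1C3 = 9 − 8 = 1 completes the 9 across.
R2C2 = 21 − 12 = 9 completes the 21 across.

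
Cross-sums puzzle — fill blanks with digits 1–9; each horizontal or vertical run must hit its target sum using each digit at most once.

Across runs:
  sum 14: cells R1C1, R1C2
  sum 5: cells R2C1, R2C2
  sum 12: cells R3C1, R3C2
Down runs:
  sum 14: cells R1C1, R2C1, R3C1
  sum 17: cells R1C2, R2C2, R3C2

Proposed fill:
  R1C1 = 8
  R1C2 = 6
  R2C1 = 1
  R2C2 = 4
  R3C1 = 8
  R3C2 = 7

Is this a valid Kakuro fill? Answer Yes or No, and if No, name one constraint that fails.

No — the across run R3C1–R3C2 sums to 15, not 12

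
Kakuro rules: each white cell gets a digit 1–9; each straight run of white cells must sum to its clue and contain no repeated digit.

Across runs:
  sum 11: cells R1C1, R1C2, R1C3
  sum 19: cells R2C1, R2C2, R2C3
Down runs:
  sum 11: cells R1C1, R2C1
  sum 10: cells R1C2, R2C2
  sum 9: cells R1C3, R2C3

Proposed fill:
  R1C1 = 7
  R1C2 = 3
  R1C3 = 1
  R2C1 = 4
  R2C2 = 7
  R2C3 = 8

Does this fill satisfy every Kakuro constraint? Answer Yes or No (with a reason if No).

Across: 7+3+1=11; 4+7+8=19. Down: 7+4=11; 3+7=10; 1+8=9. No digit repeats within any run.

Yes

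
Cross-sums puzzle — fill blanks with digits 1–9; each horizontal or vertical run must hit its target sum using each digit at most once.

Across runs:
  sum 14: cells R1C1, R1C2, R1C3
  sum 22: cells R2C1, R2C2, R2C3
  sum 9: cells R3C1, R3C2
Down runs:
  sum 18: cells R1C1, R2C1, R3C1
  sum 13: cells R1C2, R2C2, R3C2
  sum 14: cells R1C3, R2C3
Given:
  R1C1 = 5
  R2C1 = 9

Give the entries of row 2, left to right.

R3C1 = 18 − 14 = 4 completes the 18 down.
R3C2 = 9 − 4 = 5 completes the 9 across.
No cell is forced outright now. R1C3 can only be 6 or 8 (the digits allowed by both its 14 across and its 14 down). If R1C3 = 6: then R1C2 would have to be in {3} for the 14 across but in {1,2,6,7} for the 13 down — contradiction. So R1C3 = 8.
R1C2 = 14 − 13 = 1 completes the 14 across.
R2C2 = 13 − 6 = 7 completes the 13 down.
R2C3 = 22 − 16 = 6 completes the 22 across.

9 7 6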